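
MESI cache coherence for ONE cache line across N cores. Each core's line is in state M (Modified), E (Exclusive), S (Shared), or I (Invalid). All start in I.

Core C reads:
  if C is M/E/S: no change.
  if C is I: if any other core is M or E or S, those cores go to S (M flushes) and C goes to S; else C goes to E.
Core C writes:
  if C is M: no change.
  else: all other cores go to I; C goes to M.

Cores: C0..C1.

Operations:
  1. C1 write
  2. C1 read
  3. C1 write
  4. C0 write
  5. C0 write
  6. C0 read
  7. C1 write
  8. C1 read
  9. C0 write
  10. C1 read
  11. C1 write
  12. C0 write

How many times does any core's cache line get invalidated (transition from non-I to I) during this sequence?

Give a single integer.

Answer: 5

Derivation:
Op 1: C1 write [C1 write: invalidate none -> C1=M] -> [I,M] (invalidations this op: 0; running total: 0)
Op 2: C1 read [C1 read: already in M, no change] -> [I,M] (invalidations this op: 0; running total: 0)
Op 3: C1 write [C1 write: already M (modified), no change] -> [I,M] (invalidations this op: 0; running total: 0)
Op 4: C0 write [C0 write: invalidate ['C1=M'] -> C0=M] -> [M,I] (invalidations this op: 1; running total: 1)
Op 5: C0 write [C0 write: already M (modified), no change] -> [M,I] (invalidations this op: 0; running total: 1)
Op 6: C0 read [C0 read: already in M, no change] -> [M,I] (invalidations this op: 0; running total: 1)
Op 7: C1 write [C1 write: invalidate ['C0=M'] -> C1=M] -> [I,M] (invalidations this op: 1; running total: 2)
Op 8: C1 read [C1 read: already in M, no change] -> [I,M] (invalidations this op: 0; running total: 2)
Op 9: C0 write [C0 write: invalidate ['C1=M'] -> C0=M] -> [M,I] (invalidations this op: 1; running total: 3)
Op 10: C1 read [C1 read from I: others=['C0=M'] -> C1=S, others downsized to S] -> [S,S] (invalidations this op: 0; running total: 3)
Op 11: C1 write [C1 write: invalidate ['C0=S'] -> C1=M] -> [I,M] (invalidations this op: 1; running total: 4)
Op 12: C0 write [C0 write: invalidate ['C1=M'] -> C0=M] -> [M,I] (invalidations this op: 1; running total: 5)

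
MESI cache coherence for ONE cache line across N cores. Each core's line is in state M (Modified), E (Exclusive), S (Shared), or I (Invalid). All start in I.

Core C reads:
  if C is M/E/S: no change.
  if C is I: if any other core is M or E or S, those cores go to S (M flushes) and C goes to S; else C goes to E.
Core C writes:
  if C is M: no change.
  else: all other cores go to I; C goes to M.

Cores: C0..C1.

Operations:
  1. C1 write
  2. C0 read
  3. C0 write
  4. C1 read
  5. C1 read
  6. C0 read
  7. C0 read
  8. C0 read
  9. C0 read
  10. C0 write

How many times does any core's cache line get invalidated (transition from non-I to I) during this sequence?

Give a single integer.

Op 1: C1 write [C1 write: invalidate none -> C1=M] -> [I,M] (invalidations this op: 0; running total: 0)
Op 2: C0 read [C0 read from I: others=['C1=M'] -> C0=S, others downsized to S] -> [S,S] (invalidations this op: 0; running total: 0)
Op 3: C0 write [C0 write: invalidate ['C1=S'] -> C0=M] -> [M,I] (invalidations this op: 1; running total: 1)
Op 4: C1 read [C1 read from I: others=['C0=M'] -> C1=S, others downsized to S] -> [S,S] (invalidations this op: 0; running total: 1)
Op 5: C1 read [C1 read: already in S, no change] -> [S,S] (invalidations this op: 0; running total: 1)
Op 6: C0 read [C0 read: already in S, no change] -> [S,S] (invalidations this op: 0; running total: 1)
Op 7: C0 read [C0 read: already in S, no change] -> [S,S] (invalidations this op: 0; running total: 1)
Op 8: C0 read [C0 read: already in S, no change] -> [S,S] (invalidations this op: 0; running total: 1)
Op 9: C0 read [C0 read: already in S, no change] -> [S,S] (invalidations this op: 0; running total: 1)
Op 10: C0 write [C0 write: invalidate ['C1=S'] -> C0=M] -> [M,I] (invalidations this op: 1; running total: 2)

Answer: 2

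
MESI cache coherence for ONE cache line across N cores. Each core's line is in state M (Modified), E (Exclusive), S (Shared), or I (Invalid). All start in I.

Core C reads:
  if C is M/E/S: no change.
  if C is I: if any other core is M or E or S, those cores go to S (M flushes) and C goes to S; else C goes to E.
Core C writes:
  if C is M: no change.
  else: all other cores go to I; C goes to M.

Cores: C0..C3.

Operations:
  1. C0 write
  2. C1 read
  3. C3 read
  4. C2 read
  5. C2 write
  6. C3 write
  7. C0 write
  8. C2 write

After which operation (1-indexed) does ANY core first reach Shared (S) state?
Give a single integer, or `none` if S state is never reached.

Op 1: C0 write [C0 write: invalidate none -> C0=M] -> [M,I,I,I]
Op 2: C1 read [C1 read from I: others=['C0=M'] -> C1=S, others downsized to S] -> [S,S,I,I]
  -> First S state at op 2; remaining ops need not be traced.

Answer: 2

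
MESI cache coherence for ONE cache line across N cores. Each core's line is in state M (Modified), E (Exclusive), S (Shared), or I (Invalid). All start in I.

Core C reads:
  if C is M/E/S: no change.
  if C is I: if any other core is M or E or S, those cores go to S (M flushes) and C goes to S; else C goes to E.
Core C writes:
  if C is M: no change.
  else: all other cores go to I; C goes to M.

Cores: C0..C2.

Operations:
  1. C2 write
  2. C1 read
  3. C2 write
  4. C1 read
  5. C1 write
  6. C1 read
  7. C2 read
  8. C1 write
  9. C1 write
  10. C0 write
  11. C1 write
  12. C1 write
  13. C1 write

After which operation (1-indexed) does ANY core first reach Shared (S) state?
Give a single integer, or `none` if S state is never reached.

Op 1: C2 write [C2 write: invalidate none -> C2=M] -> [I,I,M]
Op 2: C1 read [C1 read from I: others=['C2=M'] -> C1=S, others downsized to S] -> [I,S,S]
  -> First S state at op 2; remaining ops need not be traced.

Answer: 2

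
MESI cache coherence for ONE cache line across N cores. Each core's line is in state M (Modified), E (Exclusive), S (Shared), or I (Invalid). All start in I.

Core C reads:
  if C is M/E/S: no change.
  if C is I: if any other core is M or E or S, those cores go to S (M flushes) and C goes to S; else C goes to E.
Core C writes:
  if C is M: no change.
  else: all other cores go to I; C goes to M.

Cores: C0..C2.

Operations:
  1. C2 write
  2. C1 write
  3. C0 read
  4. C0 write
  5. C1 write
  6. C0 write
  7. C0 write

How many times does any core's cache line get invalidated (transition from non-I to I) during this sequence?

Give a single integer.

Op 1: C2 write [C2 write: invalidate none -> C2=M] -> [I,I,M] (invalidations this op: 0; running total: 0)
Op 2: C1 write [C1 write: invalidate ['C2=M'] -> C1=M] -> [I,M,I] (invalidations this op: 1; running total: 1)
Op 3: C0 read [C0 read from I: others=['C1=M'] -> C0=S, others downsized to S] -> [S,S,I] (invalidations this op: 0; running total: 1)
Op 4: C0 write [C0 write: invalidate ['C1=S'] -> C0=M] -> [M,I,I] (invalidations this op: 1; running total: 2)
Op 5: C1 write [C1 write: invalidate ['C0=M'] -> C1=M] -> [I,M,I] (invalidations this op: 1; running total: 3)
Op 6: C0 write [C0 write: invalidate ['C1=M'] -> C0=M] -> [M,I,I] (invalidations this op: 1; running total: 4)
Op 7: C0 write [C0 write: already M (modified), no change] -> [M,I,I] (invalidations this op: 0; running total: 4)

Answer: 4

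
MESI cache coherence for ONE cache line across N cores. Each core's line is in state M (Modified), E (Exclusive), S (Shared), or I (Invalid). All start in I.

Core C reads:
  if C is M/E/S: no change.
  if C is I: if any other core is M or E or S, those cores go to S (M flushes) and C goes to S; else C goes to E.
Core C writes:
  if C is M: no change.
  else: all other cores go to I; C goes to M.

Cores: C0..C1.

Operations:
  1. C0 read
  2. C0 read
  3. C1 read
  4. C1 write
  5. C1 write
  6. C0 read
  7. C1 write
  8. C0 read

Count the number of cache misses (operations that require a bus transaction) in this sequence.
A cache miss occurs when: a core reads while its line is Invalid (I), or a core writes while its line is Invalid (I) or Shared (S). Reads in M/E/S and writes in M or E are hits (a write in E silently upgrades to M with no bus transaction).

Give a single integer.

Answer: 6

Derivation:
Op 1: C0 read [C0 read from I: no other sharers -> C0=E (exclusive)] -> [E,I] [MISS #1: read from I]
Op 2: C0 read [C0 read: already in E, no change] -> [E,I] [hit: read from E]
Op 3: C1 read [C1 read from I: others=['C0=E'] -> C1=S, others downsized to S] -> [S,S] [MISS #2: read from I]
Op 4: C1 write [C1 write: invalidate ['C0=S'] -> C1=M] -> [I,M] [MISS #3: write from S]
Op 5: C1 write [C1 write: already M (modified), no change] -> [I,M] [hit: write from M]
Op 6: C0 read [C0 read from I: others=['C1=M'] -> C0=S, others downsized to S] -> [S,S] [MISS #4: read from I]
Op 7: C1 write [C1 write: invalidate ['C0=S'] -> C1=M] -> [I,M] [MISS #5: write from S]
Op 8: C0 read [C0 read from I: others=['C1=M'] -> C0=S, others downsized to S] -> [S,S] [MISS #6: read from I]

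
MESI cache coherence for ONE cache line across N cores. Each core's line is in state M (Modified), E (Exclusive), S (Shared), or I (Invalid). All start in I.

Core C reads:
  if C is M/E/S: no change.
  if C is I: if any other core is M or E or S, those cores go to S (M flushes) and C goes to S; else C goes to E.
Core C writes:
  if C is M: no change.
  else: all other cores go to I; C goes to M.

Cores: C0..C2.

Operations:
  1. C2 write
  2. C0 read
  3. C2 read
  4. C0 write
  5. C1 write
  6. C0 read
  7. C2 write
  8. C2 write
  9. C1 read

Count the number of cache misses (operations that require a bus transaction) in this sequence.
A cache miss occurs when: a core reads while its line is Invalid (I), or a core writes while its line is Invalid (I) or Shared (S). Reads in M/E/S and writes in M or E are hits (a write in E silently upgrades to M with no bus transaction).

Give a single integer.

Op 1: C2 write [C2 write: invalidate none -> C2=M] -> [I,I,M] [MISS #1: write from I]
Op 2: C0 read [C0 read from I: others=['C2=M'] -> C0=S, others downsized to S] -> [S,I,S] [MISS #2: read from I]
Op 3: C2 read [C2 read: already in S, no change] -> [S,I,S] [hit: read from S]
Op 4: C0 write [C0 write: invalidate ['C2=S'] -> C0=M] -> [M,I,I] [MISS #3: write from S]
Op 5: C1 write [C1 write: invalidate ['C0=M'] -> C1=M] -> [I,M,I] [MISS #4: write from I]
Op 6: C0 read [C0 read from I: others=['C1=M'] -> C0=S, others downsized to S] -> [S,S,I] [MISS #5: read from I]
Op 7: C2 write [C2 write: invalidate ['C0=S', 'C1=S'] -> C2=M] -> [I,I,M] [MISS #6: write from I]
Op 8: C2 write [C2 write: already M (modified), no change] -> [I,I,M] [hit: write from M]
Op 9: C1 read [C1 read from I: others=['C2=M'] -> C1=S, others downsized to S] -> [I,S,S] [MISS #7: read from I]

Answer: 7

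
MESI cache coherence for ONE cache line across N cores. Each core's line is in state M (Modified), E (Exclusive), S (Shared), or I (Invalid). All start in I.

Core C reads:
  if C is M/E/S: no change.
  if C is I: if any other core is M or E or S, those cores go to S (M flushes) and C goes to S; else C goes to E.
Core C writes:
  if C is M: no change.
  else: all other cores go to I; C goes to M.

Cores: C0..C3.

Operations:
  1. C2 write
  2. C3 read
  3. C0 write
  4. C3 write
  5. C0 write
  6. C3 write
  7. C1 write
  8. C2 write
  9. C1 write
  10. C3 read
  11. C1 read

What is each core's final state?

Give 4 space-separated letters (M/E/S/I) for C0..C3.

Answer: I S I S

Derivation:
Op 1: C2 write [C2 write: invalidate none -> C2=M] -> [I,I,M,I]
Op 2: C3 read [C3 read from I: others=['C2=M'] -> C3=S, others downsized to S] -> [I,I,S,S]
Op 3: C0 write [C0 write: invalidate ['C2=S', 'C3=S'] -> C0=M] -> [M,I,I,I]
Op 4: C3 write [C3 write: invalidate ['C0=M'] -> C3=M] -> [I,I,I,M]
Op 5: C0 write [C0 write: invalidate ['C3=M'] -> C0=M] -> [M,I,I,I]
Op 6: C3 write [C3 write: invalidate ['C0=M'] -> C3=M] -> [I,I,I,M]
Op 7: C1 write [C1 write: invalidate ['C3=M'] -> C1=M] -> [I,M,I,I]
Op 8: C2 write [C2 write: invalidate ['C1=M'] -> C2=M] -> [I,I,M,I]
Op 9: C1 write [C1 write: invalidate ['C2=M'] -> C1=M] -> [I,M,I,I]
Op 10: C3 read [C3 read from I: others=['C1=M'] -> C3=S, others downsized to S] -> [I,S,I,S]
Op 11: C1 read [C1 read: already in S, no change] -> [I,S,I,S]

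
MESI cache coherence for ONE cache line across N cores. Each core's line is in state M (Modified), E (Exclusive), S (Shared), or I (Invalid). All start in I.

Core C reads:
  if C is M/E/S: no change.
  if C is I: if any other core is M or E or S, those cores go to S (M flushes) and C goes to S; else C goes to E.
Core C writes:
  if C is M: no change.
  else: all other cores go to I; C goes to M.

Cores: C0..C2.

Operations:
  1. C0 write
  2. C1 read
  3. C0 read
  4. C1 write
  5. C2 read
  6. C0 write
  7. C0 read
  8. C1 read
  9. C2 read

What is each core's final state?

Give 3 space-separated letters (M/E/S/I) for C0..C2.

Answer: S S S

Derivation:
Op 1: C0 write [C0 write: invalidate none -> C0=M] -> [M,I,I]
Op 2: C1 read [C1 read from I: others=['C0=M'] -> C1=S, others downsized to S] -> [S,S,I]
Op 3: C0 read [C0 read: already in S, no change] -> [S,S,I]
Op 4: C1 write [C1 write: invalidate ['C0=S'] -> C1=M] -> [I,M,I]
Op 5: C2 read [C2 read from I: others=['C1=M'] -> C2=S, others downsized to S] -> [I,S,S]
Op 6: C0 write [C0 write: invalidate ['C1=S', 'C2=S'] -> C0=M] -> [M,I,I]
Op 7: C0 read [C0 read: already in M, no change] -> [M,I,I]
Op 8: C1 read [C1 read from I: others=['C0=M'] -> C1=S, others downsized to S] -> [S,S,I]
Op 9: C2 read [C2 read from I: others=['C0=S', 'C1=S'] -> C2=S, others downsized to S] -> [S,S,S]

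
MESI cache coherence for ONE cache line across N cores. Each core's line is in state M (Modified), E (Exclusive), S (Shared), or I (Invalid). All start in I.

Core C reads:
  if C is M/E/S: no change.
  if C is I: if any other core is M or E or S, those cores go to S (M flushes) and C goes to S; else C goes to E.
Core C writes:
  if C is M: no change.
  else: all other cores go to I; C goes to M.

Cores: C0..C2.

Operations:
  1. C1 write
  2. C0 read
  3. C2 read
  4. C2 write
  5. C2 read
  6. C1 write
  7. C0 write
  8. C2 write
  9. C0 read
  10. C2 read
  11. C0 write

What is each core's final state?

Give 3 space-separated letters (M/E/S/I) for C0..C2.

Answer: M I I

Derivation:
Op 1: C1 write [C1 write: invalidate none -> C1=M] -> [I,M,I]
Op 2: C0 read [C0 read from I: others=['C1=M'] -> C0=S, others downsized to S] -> [S,S,I]
Op 3: C2 read [C2 read from I: others=['C0=S', 'C1=S'] -> C2=S, others downsized to S] -> [S,S,S]
Op 4: C2 write [C2 write: invalidate ['C0=S', 'C1=S'] -> C2=M] -> [I,I,M]
Op 5: C2 read [C2 read: already in M, no change] -> [I,I,M]
Op 6: C1 write [C1 write: invalidate ['C2=M'] -> C1=M] -> [I,M,I]
Op 7: C0 write [C0 write: invalidate ['C1=M'] -> C0=M] -> [M,I,I]
Op 8: C2 write [C2 write: invalidate ['C0=M'] -> C2=M] -> [I,I,M]
Op 9: C0 read [C0 read from I: others=['C2=M'] -> C0=S, others downsized to S] -> [S,I,S]
Op 10: C2 read [C2 read: already in S, no change] -> [S,I,S]
Op 11: C0 write [C0 write: invalidate ['C2=S'] -> C0=M] -> [M,I,I]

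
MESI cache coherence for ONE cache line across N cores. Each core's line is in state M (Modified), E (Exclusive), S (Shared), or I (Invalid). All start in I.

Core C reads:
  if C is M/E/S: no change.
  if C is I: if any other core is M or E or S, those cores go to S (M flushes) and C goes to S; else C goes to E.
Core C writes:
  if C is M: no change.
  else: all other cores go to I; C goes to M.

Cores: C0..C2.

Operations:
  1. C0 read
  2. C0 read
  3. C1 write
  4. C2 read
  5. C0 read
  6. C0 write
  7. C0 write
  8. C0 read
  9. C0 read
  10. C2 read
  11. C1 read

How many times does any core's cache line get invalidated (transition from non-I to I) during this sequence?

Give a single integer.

Op 1: C0 read [C0 read from I: no other sharers -> C0=E (exclusive)] -> [E,I,I] (invalidations this op: 0; running total: 0)
Op 2: C0 read [C0 read: already in E, no change] -> [E,I,I] (invalidations this op: 0; running total: 0)
Op 3: C1 write [C1 write: invalidate ['C0=E'] -> C1=M] -> [I,M,I] (invalidations this op: 1; running total: 1)
Op 4: C2 read [C2 read from I: others=['C1=M'] -> C2=S, others downsized to S] -> [I,S,S] (invalidations this op: 0; running total: 1)
Op 5: C0 read [C0 read from I: others=['C1=S', 'C2=S'] -> C0=S, others downsized to S] -> [S,S,S] (invalidations this op: 0; running total: 1)
Op 6: C0 write [C0 write: invalidate ['C1=S', 'C2=S'] -> C0=M] -> [M,I,I] (invalidations this op: 2; running total: 3)
Op 7: C0 write [C0 write: already M (modified), no change] -> [M,I,I] (invalidations this op: 0; running total: 3)
Op 8: C0 read [C0 read: already in M, no change] -> [M,I,I] (invalidations this op: 0; running total: 3)
Op 9: C0 read [C0 read: already in M, no change] -> [M,I,I] (invalidations this op: 0; running total: 3)
Op 10: C2 read [C2 read from I: others=['C0=M'] -> C2=S, others downsized to S] -> [S,I,S] (invalidations this op: 0; running total: 3)
Op 11: C1 read [C1 read from I: others=['C0=S', 'C2=S'] -> C1=S, others downsized to S] -> [S,S,S] (invalidations this op: 0; running total: 3)

Answer: 3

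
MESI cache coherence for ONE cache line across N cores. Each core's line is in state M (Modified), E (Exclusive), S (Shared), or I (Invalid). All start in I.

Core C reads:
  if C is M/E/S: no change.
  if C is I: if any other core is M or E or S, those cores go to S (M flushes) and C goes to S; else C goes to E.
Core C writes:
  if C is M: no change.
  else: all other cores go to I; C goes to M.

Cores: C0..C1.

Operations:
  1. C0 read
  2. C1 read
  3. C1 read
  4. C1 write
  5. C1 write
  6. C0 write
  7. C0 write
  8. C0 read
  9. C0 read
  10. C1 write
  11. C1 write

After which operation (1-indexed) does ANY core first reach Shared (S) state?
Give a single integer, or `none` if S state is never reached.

Answer: 2

Derivation:
Op 1: C0 read [C0 read from I: no other sharers -> C0=E (exclusive)] -> [E,I]
Op 2: C1 read [C1 read from I: others=['C0=E'] -> C1=S, others downsized to S] -> [S,S]
  -> First S state at op 2; remaining ops need not be traced.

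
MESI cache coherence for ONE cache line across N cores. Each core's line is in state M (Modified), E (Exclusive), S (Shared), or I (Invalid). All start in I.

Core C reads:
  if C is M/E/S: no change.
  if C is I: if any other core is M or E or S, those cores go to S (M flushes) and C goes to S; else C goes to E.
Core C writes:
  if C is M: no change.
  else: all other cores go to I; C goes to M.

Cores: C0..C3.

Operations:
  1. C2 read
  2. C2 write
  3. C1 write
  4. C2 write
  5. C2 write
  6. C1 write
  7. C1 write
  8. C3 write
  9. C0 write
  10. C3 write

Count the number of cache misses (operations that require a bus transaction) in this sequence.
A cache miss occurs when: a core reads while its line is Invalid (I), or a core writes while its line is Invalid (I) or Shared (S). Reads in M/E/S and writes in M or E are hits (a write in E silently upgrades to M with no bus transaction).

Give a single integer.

Op 1: C2 read [C2 read from I: no other sharers -> C2=E (exclusive)] -> [I,I,E,I] [MISS #1: read from I]
Op 2: C2 write [C2 write: invalidate none -> C2=M] -> [I,I,M,I] [hit: write from E is a silent E->M upgrade, no bus transaction]
Op 3: C1 write [C1 write: invalidate ['C2=M'] -> C1=M] -> [I,M,I,I] [MISS #2: write from I]
Op 4: C2 write [C2 write: invalidate ['C1=M'] -> C2=M] -> [I,I,M,I] [MISS #3: write from I]
Op 5: C2 write [C2 write: already M (modified), no change] -> [I,I,M,I] [hit: write from M]
Op 6: C1 write [C1 write: invalidate ['C2=M'] -> C1=M] -> [I,M,I,I] [MISS #4: write from I]
Op 7: C1 write [C1 write: already M (modified), no change] -> [I,M,I,I] [hit: write from M]
Op 8: C3 write [C3 write: invalidate ['C1=M'] -> C3=M] -> [I,I,I,M] [MISS #5: write from I]
Op 9: C0 write [C0 write: invalidate ['C3=M'] -> C0=M] -> [M,I,I,I] [MISS #6: write from I]
Op 10: C3 write [C3 write: invalidate ['C0=M'] -> C3=M] -> [I,I,I,M] [MISS #7: write from I]

Answer: 7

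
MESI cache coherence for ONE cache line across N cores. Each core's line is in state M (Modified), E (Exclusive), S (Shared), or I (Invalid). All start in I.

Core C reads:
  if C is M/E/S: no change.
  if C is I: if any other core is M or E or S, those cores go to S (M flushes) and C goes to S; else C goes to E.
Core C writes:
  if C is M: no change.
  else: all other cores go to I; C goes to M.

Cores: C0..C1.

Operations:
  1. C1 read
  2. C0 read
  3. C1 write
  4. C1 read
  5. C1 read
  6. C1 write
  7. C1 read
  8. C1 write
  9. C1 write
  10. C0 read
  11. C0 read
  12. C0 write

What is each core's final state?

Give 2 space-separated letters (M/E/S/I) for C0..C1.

Answer: M I

Derivation:
Op 1: C1 read [C1 read from I: no other sharers -> C1=E (exclusive)] -> [I,E]
Op 2: C0 read [C0 read from I: others=['C1=E'] -> C0=S, others downsized to S] -> [S,S]
Op 3: C1 write [C1 write: invalidate ['C0=S'] -> C1=M] -> [I,M]
Op 4: C1 read [C1 read: already in M, no change] -> [I,M]
Op 5: C1 read [C1 read: already in M, no change] -> [I,M]
Op 6: C1 write [C1 write: already M (modified), no change] -> [I,M]
Op 7: C1 read [C1 read: already in M, no change] -> [I,M]
Op 8: C1 write [C1 write: already M (modified), no change] -> [I,M]
Op 9: C1 write [C1 write: already M (modified), no change] -> [I,M]
Op 10: C0 read [C0 read from I: others=['C1=M'] -> C0=S, others downsized to S] -> [S,S]
Op 11: C0 read [C0 read: already in S, no change] -> [S,S]
Op 12: C0 write [C0 write: invalidate ['C1=S'] -> C0=M] -> [M,I]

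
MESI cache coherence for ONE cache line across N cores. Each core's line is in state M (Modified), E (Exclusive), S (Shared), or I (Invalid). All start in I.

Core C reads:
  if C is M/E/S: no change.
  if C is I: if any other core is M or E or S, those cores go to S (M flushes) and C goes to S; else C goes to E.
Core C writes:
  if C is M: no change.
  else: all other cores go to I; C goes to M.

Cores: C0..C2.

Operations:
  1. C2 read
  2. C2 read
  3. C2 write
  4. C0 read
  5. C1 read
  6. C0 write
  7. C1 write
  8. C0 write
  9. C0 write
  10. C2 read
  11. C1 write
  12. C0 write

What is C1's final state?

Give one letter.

Op 1: C2 read [C2 read from I: no other sharers -> C2=E (exclusive)] -> [I,I,E]
Op 2: C2 read [C2 read: already in E, no change] -> [I,I,E]
Op 3: C2 write [C2 write: invalidate none -> C2=M] -> [I,I,M]
Op 4: C0 read [C0 read from I: others=['C2=M'] -> C0=S, others downsized to S] -> [S,I,S]
Op 5: C1 read [C1 read from I: others=['C0=S', 'C2=S'] -> C1=S, others downsized to S] -> [S,S,S]
Op 6: C0 write [C0 write: invalidate ['C1=S', 'C2=S'] -> C0=M] -> [M,I,I]
Op 7: C1 write [C1 write: invalidate ['C0=M'] -> C1=M] -> [I,M,I]
Op 8: C0 write [C0 write: invalidate ['C1=M'] -> C0=M] -> [M,I,I]
Op 9: C0 write [C0 write: already M (modified), no change] -> [M,I,I]
Op 10: C2 read [C2 read from I: others=['C0=M'] -> C2=S, others downsized to S] -> [S,I,S]
Op 11: C1 write [C1 write: invalidate ['C0=S', 'C2=S'] -> C1=M] -> [I,M,I]
Op 12: C0 write [C0 write: invalidate ['C1=M'] -> C0=M] -> [M,I,I]

Answer: I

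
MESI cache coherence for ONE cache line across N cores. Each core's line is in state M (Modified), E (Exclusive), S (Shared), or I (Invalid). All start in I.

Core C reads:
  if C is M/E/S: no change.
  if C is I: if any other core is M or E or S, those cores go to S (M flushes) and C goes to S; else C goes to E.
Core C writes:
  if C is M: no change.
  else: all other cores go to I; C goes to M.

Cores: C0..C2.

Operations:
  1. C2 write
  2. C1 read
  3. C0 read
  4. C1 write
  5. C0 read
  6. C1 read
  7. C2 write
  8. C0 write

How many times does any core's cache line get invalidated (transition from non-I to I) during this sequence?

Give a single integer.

Op 1: C2 write [C2 write: invalidate none -> C2=M] -> [I,I,M] (invalidations this op: 0; running total: 0)
Op 2: C1 read [C1 read from I: others=['C2=M'] -> C1=S, others downsized to S] -> [I,S,S] (invalidations this op: 0; running total: 0)
Op 3: C0 read [C0 read from I: others=['C1=S', 'C2=S'] -> C0=S, others downsized to S] -> [S,S,S] (invalidations this op: 0; running total: 0)
Op 4: C1 write [C1 write: invalidate ['C0=S', 'C2=S'] -> C1=M] -> [I,M,I] (invalidations this op: 2; running total: 2)
Op 5: C0 read [C0 read from I: others=['C1=M'] -> C0=S, others downsized to S] -> [S,S,I] (invalidations this op: 0; running total: 2)
Op 6: C1 read [C1 read: already in S, no change] -> [S,S,I] (invalidations this op: 0; running total: 2)
Op 7: C2 write [C2 write: invalidate ['C0=S', 'C1=S'] -> C2=M] -> [I,I,M] (invalidations this op: 2; running total: 4)
Op 8: C0 write [C0 write: invalidate ['C2=M'] -> C0=M] -> [M,I,I] (invalidations this op: 1; running total: 5)

Answer: 5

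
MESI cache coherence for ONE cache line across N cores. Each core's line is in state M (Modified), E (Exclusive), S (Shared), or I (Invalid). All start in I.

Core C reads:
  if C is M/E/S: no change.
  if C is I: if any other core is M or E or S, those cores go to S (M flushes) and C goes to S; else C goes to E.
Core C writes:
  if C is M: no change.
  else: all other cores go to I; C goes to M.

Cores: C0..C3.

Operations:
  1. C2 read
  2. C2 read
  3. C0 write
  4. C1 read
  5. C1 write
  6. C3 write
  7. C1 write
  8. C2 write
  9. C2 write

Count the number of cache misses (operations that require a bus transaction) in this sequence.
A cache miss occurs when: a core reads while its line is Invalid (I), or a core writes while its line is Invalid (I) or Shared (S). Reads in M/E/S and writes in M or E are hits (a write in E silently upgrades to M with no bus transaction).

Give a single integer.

Answer: 7

Derivation:
Op 1: C2 read [C2 read from I: no other sharers -> C2=E (exclusive)] -> [I,I,E,I] [MISS #1: read from I]
Op 2: C2 read [C2 read: already in E, no change] -> [I,I,E,I] [hit: read from E]
Op 3: C0 write [C0 write: invalidate ['C2=E'] -> C0=M] -> [M,I,I,I] [MISS #2: write from I]
Op 4: C1 read [C1 read from I: others=['C0=M'] -> C1=S, others downsized to S] -> [S,S,I,I] [MISS #3: read from I]
Op 5: C1 write [C1 write: invalidate ['C0=S'] -> C1=M] -> [I,M,I,I] [MISS #4: write from S]
Op 6: C3 write [C3 write: invalidate ['C1=M'] -> C3=M] -> [I,I,I,M] [MISS #5: write from I]
Op 7: C1 write [C1 write: invalidate ['C3=M'] -> C1=M] -> [I,M,I,I] [MISS #6: write from I]
Op 8: C2 write [C2 write: invalidate ['C1=M'] -> C2=M] -> [I,I,M,I] [MISS #7: write from I]
Op 9: C2 write [C2 write: already M (modified), no change] -> [I,I,M,I] [hit: write from M]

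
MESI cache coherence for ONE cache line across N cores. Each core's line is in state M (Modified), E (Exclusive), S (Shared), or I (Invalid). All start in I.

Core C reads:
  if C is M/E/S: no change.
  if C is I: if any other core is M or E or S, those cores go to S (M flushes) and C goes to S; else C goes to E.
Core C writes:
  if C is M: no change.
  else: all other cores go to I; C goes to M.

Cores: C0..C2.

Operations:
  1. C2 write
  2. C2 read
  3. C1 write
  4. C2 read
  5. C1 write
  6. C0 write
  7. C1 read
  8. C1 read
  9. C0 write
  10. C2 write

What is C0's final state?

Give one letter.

Answer: I

Derivation:
Op 1: C2 write [C2 write: invalidate none -> C2=M] -> [I,I,M]
Op 2: C2 read [C2 read: already in M, no change] -> [I,I,M]
Op 3: C1 write [C1 write: invalidate ['C2=M'] -> C1=M] -> [I,M,I]
Op 4: C2 read [C2 read from I: others=['C1=M'] -> C2=S, others downsized to S] -> [I,S,S]
Op 5: C1 write [C1 write: invalidate ['C2=S'] -> C1=M] -> [I,M,I]
Op 6: C0 write [C0 write: invalidate ['C1=M'] -> C0=M] -> [M,I,I]
Op 7: C1 read [C1 read from I: others=['C0=M'] -> C1=S, others downsized to S] -> [S,S,I]
Op 8: C1 read [C1 read: already in S, no change] -> [S,S,I]
Op 9: C0 write [C0 write: invalidate ['C1=S'] -> C0=M] -> [M,I,I]
Op 10: C2 write [C2 write: invalidate ['C0=M'] -> C2=M] -> [I,I,M]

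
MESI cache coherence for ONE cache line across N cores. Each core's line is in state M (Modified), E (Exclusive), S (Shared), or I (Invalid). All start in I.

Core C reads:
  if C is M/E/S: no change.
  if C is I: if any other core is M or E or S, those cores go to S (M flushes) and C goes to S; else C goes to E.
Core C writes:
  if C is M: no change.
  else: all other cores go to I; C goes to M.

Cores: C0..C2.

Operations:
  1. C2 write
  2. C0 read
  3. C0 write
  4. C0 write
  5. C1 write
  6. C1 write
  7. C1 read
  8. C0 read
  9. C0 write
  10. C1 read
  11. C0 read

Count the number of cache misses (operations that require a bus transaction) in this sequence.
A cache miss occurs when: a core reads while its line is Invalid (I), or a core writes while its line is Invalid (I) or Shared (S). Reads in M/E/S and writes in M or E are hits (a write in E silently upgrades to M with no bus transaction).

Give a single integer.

Op 1: C2 write [C2 write: invalidate none -> C2=M] -> [I,I,M] [MISS #1: write from I]
Op 2: C0 read [C0 read from I: others=['C2=M'] -> C0=S, others downsized to S] -> [S,I,S] [MISS #2: read from I]
Op 3: C0 write [C0 write: invalidate ['C2=S'] -> C0=M] -> [M,I,I] [MISS #3: write from S]
Op 4: C0 write [C0 write: already M (modified), no change] -> [M,I,I] [hit: write from M]
Op 5: C1 write [C1 write: invalidate ['C0=M'] -> C1=M] -> [I,M,I] [MISS #4: write from I]
Op 6: C1 write [C1 write: already M (modified), no change] -> [I,M,I] [hit: write from M]
Op 7: C1 read [C1 read: already in M, no change] -> [I,M,I] [hit: read from M]
Op 8: C0 read [C0 read from I: others=['C1=M'] -> C0=S, others downsized to S] -> [S,S,I] [MISS #5: read from I]
Op 9: C0 write [C0 write: invalidate ['C1=S'] -> C0=M] -> [M,I,I] [MISS #6: write from S]
Op 10: C1 read [C1 read from I: others=['C0=M'] -> C1=S, others downsized to S] -> [S,S,I] [MISS #7: read from I]
Op 11: C0 read [C0 read: already in S, no change] -> [S,S,I] [hit: read from S]

Answer: 7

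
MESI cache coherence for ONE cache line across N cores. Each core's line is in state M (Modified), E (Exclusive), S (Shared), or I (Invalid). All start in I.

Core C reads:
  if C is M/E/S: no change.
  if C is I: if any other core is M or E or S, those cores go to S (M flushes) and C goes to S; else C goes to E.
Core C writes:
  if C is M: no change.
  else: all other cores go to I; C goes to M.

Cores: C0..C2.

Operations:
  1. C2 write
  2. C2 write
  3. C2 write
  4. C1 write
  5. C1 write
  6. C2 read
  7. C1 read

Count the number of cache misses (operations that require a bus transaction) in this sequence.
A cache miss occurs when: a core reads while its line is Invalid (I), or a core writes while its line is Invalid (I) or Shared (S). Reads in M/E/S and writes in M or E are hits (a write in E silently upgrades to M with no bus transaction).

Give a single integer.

Answer: 3

Derivation:
Op 1: C2 write [C2 write: invalidate none -> C2=M] -> [I,I,M] [MISS #1: write from I]
Op 2: C2 write [C2 write: already M (modified), no change] -> [I,I,M] [hit: write from M]
Op 3: C2 write [C2 write: already M (modified), no change] -> [I,I,M] [hit: write from M]
Op 4: C1 write [C1 write: invalidate ['C2=M'] -> C1=M] -> [I,M,I] [MISS #2: write from I]
Op 5: C1 write [C1 write: already M (modified), no change] -> [I,M,I] [hit: write from M]
Op 6: C2 read [C2 read from I: others=['C1=M'] -> C2=S, others downsized to S] -> [I,S,S] [MISS #3: read from I]
Op 7: C1 read [C1 read: already in S, no change] -> [I,S,S] [hit: read from S]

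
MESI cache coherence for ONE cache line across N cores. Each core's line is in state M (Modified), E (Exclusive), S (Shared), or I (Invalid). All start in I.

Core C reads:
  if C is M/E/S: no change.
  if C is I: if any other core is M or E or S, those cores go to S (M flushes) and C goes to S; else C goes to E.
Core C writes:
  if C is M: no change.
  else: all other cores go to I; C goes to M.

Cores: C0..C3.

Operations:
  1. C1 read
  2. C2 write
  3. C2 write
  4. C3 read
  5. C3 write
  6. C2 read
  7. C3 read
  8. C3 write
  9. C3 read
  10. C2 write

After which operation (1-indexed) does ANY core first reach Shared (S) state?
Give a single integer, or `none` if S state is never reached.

Answer: 4

Derivation:
Op 1: C1 read [C1 read from I: no other sharers -> C1=E (exclusive)] -> [I,E,I,I]
Op 2: C2 write [C2 write: invalidate ['C1=E'] -> C2=M] -> [I,I,M,I]
Op 3: C2 write [C2 write: already M (modified), no change] -> [I,I,M,I]
Op 4: C3 read [C3 read from I: others=['C2=M'] -> C3=S, others downsized to S] -> [I,I,S,S]
  -> First S state at op 4; remaining ops need not be traced.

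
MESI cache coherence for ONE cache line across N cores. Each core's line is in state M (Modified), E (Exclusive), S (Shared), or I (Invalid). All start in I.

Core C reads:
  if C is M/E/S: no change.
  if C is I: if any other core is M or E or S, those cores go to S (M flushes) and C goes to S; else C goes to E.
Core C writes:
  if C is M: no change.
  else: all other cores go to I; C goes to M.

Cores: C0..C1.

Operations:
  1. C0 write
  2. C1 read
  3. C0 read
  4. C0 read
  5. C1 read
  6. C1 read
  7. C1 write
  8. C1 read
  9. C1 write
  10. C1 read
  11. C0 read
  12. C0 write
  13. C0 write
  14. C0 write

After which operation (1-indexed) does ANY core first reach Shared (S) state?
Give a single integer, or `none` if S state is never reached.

Answer: 2

Derivation:
Op 1: C0 write [C0 write: invalidate none -> C0=M] -> [M,I]
Op 2: C1 read [C1 read from I: others=['C0=M'] -> C1=S, others downsized to S] -> [S,S]
  -> First S state at op 2; remaining ops need not be traced.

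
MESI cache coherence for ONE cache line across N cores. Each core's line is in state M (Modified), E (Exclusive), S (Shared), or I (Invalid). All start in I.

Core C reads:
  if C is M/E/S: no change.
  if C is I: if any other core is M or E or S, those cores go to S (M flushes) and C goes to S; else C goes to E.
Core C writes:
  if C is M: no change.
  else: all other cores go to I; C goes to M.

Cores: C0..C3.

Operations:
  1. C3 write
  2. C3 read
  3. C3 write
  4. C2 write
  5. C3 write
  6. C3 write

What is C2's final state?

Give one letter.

Answer: I

Derivation:
Op 1: C3 write [C3 write: invalidate none -> C3=M] -> [I,I,I,M]
Op 2: C3 read [C3 read: already in M, no change] -> [I,I,I,M]
Op 3: C3 write [C3 write: already M (modified), no change] -> [I,I,I,M]
Op 4: C2 write [C2 write: invalidate ['C3=M'] -> C2=M] -> [I,I,M,I]
Op 5: C3 write [C3 write: invalidate ['C2=M'] -> C3=M] -> [I,I,I,M]
Op 6: C3 write [C3 write: already M (modified), no change] -> [I,I,I,M]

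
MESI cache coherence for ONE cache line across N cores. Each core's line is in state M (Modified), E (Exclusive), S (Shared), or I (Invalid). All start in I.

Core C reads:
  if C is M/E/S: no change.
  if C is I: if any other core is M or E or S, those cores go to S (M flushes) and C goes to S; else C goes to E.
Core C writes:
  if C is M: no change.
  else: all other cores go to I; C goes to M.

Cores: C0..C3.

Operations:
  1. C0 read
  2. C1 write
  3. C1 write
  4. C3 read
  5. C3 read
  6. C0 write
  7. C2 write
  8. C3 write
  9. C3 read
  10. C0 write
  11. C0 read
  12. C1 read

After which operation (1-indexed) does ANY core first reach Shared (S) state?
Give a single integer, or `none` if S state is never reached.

Op 1: C0 read [C0 read from I: no other sharers -> C0=E (exclusive)] -> [E,I,I,I]
Op 2: C1 write [C1 write: invalidate ['C0=E'] -> C1=M] -> [I,M,I,I]
Op 3: C1 write [C1 write: already M (modified), no change] -> [I,M,I,I]
Op 4: C3 read [C3 read from I: others=['C1=M'] -> C3=S, others downsized to S] -> [I,S,I,S]
  -> First S state at op 4; remaining ops need not be traced.

Answer: 4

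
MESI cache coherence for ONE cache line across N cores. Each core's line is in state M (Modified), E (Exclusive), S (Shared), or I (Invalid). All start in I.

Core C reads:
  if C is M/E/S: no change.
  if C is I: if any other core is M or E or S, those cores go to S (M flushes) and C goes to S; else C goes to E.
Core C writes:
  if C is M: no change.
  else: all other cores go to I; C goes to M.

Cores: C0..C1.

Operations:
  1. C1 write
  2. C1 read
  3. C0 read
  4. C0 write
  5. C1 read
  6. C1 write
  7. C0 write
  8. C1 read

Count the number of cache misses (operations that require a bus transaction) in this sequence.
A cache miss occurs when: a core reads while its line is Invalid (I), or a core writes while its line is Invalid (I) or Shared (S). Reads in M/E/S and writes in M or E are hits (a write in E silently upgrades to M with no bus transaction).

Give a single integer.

Answer: 7

Derivation:
Op 1: C1 write [C1 write: invalidate none -> C1=M] -> [I,M] [MISS #1: write from I]
Op 2: C1 read [C1 read: already in M, no change] -> [I,M] [hit: read from M]
Op 3: C0 read [C0 read from I: others=['C1=M'] -> C0=S, others downsized to S] -> [S,S] [MISS #2: read from I]
Op 4: C0 write [C0 write: invalidate ['C1=S'] -> C0=M] -> [M,I] [MISS #3: write from S]
Op 5: C1 read [C1 read from I: others=['C0=M'] -> C1=S, others downsized to S] -> [S,S] [MISS #4: read from I]
Op 6: C1 write [C1 write: invalidate ['C0=S'] -> C1=M] -> [I,M] [MISS #5: write from S]
Op 7: C0 write [C0 write: invalidate ['C1=M'] -> C0=M] -> [M,I] [MISS #6: write from I]
Op 8: C1 read [C1 read from I: others=['C0=M'] -> C1=S, others downsized to S] -> [S,S] [MISS #7: read from I]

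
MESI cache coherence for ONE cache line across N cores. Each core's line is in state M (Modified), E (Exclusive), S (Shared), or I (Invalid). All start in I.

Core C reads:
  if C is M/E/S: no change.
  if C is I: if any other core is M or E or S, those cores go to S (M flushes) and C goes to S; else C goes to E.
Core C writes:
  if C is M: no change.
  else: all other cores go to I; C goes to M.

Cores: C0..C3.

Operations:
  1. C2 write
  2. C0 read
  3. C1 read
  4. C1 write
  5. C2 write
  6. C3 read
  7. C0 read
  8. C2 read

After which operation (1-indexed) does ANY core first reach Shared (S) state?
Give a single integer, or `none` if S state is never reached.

Answer: 2

Derivation:
Op 1: C2 write [C2 write: invalidate none -> C2=M] -> [I,I,M,I]
Op 2: C0 read [C0 read from I: others=['C2=M'] -> C0=S, others downsized to S] -> [S,I,S,I]
  -> First S state at op 2; remaining ops need not be traced.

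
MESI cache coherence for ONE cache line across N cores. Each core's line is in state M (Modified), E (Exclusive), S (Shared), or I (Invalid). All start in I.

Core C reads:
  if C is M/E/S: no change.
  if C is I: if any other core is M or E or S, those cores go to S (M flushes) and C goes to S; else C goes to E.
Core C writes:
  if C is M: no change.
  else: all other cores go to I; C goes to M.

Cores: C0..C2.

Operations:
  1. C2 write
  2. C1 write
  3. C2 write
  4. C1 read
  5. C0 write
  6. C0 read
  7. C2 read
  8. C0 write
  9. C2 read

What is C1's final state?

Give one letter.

Answer: I

Derivation:
Op 1: C2 write [C2 write: invalidate none -> C2=M] -> [I,I,M]
Op 2: C1 write [C1 write: invalidate ['C2=M'] -> C1=M] -> [I,M,I]
Op 3: C2 write [C2 write: invalidate ['C1=M'] -> C2=M] -> [I,I,M]
Op 4: C1 read [C1 read from I: others=['C2=M'] -> C1=S, others downsized to S] -> [I,S,S]
Op 5: C0 write [C0 write: invalidate ['C1=S', 'C2=S'] -> C0=M] -> [M,I,I]
Op 6: C0 read [C0 read: already in M, no change] -> [M,I,I]
Op 7: C2 read [C2 read from I: others=['C0=M'] -> C2=S, others downsized to S] -> [S,I,S]
Op 8: C0 write [C0 write: invalidate ['C2=S'] -> C0=M] -> [M,I,I]
Op 9: C2 read [C2 read from I: others=['C0=M'] -> C2=S, others downsized to S] -> [S,I,S]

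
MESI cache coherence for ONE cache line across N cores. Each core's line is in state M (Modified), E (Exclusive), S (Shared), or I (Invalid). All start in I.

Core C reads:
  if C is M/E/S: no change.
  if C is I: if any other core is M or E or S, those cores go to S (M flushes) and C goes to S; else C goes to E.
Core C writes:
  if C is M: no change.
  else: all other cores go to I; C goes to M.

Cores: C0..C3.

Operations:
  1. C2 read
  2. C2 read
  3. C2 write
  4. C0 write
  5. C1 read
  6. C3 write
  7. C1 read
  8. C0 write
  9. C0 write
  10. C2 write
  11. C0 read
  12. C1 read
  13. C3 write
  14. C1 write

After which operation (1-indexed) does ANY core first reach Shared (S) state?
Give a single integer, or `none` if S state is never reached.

Answer: 5

Derivation:
Op 1: C2 read [C2 read from I: no other sharers -> C2=E (exclusive)] -> [I,I,E,I]
Op 2: C2 read [C2 read: already in E, no change] -> [I,I,E,I]
Op 3: C2 write [C2 write: invalidate none -> C2=M] -> [I,I,M,I]
Op 4: C0 write [C0 write: invalidate ['C2=M'] -> C0=M] -> [M,I,I,I]
Op 5: C1 read [C1 read from I: others=['C0=M'] -> C1=S, others downsized to S] -> [S,S,I,I]
  -> First S state at op 5; remaining ops need not be traced.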